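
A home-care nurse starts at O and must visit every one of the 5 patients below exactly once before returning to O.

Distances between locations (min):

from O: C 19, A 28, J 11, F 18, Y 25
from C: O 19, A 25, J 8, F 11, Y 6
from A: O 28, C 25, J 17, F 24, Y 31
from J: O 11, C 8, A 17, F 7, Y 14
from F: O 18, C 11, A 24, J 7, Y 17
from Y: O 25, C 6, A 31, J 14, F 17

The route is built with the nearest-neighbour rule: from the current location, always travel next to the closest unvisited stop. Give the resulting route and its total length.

At O the remaining stops are J 11, F 18, C 19, Y 25, A 28; go to J.
At J the remaining stops are F 7, C 8, Y 14, A 17; go to F.
At F the remaining stops are C 11, Y 17, A 24; go to C.
At C the remaining stops are Y 6, A 25; go to Y.
At Y the remaining stops are A 31; go to A.
Return A→O: 28.
Total = 11 + 7 + 11 + 6 + 31 + 28 = 94.

Total distance 94 min via the nearest-neighbour route O → J → F → C → Y → A → O.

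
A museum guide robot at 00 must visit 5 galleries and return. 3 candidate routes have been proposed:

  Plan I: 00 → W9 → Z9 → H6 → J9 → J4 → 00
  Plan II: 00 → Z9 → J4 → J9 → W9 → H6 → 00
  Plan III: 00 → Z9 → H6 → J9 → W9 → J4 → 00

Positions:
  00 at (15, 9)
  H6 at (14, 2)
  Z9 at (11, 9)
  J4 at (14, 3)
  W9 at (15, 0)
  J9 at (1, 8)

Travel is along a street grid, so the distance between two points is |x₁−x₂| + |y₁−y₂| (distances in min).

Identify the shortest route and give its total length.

64 min — Plan II is the shortest.

Plan I: 9 + 13 + 10 + 19 + 18 + 7 = 76
Plan II: 4 + 9 + 18 + 22 + 3 + 8 = 64
Plan III: 4 + 10 + 19 + 22 + 4 + 7 = 66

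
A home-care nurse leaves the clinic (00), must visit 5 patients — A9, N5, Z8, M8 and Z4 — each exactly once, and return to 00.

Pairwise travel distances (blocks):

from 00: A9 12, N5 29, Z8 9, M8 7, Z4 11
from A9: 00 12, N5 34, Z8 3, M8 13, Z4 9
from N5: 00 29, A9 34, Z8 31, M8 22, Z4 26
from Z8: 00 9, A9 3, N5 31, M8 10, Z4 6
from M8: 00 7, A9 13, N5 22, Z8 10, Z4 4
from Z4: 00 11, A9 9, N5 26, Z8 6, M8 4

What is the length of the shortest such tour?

76 blocks — the shortest possible round trip.

There are 60 distinct closed tours to check (reversals are equivalent).
00 → A9 → N5 → Z8 → M8 → Z4 → 00: 12+34+31+10+4+11 = 102
00 → A9 → N5 → Z8 → Z4 → M8 → 00: 12+34+31+6+4+7 = 94
00 → A9 → N5 → M8 → Z8 → Z4 → 00: 12+34+22+10+6+11 = 95
00 → A9 → N5 → M8 → Z4 → Z8 → 00: 12+34+22+4+6+9 = 87
00 → A9 → N5 → Z4 → Z8 → M8 → 00: 12+34+26+6+10+7 = 95
00 → A9 → N5 → Z4 → M8 → Z8 → 00: 12+34+26+4+10+9 = 95
00 → A9 → Z8 → N5 → M8 → Z4 → 00: 12+3+31+22+4+11 = 83
00 → A9 → Z8 → N5 → Z4 → M8 → 00: 12+3+31+26+4+7 = 83
00 → A9 → Z8 → M8 → N5 → Z4 → 00: 12+3+10+22+26+11 = 84
00 → A9 → Z8 → M8 → Z4 → N5 → 00: 12+3+10+4+26+29 = 84
00 → A9 → Z8 → Z4 → N5 → M8 → 00: 12+3+6+26+22+7 = 76
00 → A9 → Z8 → Z4 → M8 → N5 → 00: 12+3+6+4+22+29 = 76
00 → A9 → M8 → N5 → Z8 → Z4 → 00: 12+13+22+31+6+11 = 95
00 → A9 → M8 → N5 → Z4 → Z8 → 00: 12+13+22+26+6+9 = 88
… (46 more)
The minimum is 76.
One optimal route: 00 → A9 → Z8 → Z4 → N5 → M8 → 00 (or its reverse).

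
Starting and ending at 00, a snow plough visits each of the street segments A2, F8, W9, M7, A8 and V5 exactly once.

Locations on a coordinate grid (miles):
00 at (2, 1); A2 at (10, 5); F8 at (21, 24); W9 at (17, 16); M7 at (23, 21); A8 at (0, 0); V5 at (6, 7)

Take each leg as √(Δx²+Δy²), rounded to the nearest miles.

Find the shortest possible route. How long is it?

There are 360 distinct closed tours to check (reversals are equivalent).
00 - A2 - F8 - W9 - M7 - A8 - V5 - 00: 9+22+9+8+31+9+7 = 95
00 - A2 - F8 - W9 - M7 - V5 - A8 - 00: 9+22+9+8+22+9+2 = 81
00 - A2 - F8 - W9 - A8 - M7 - V5 - 00: 9+22+9+23+31+22+7 = 123
00 - A2 - F8 - W9 - A8 - V5 - M7 - 00: 9+22+9+23+9+22+29 = 123
00 - A2 - F8 - W9 - V5 - M7 - A8 - 00: 9+22+9+14+22+31+2 = 109
00 - A2 - F8 - W9 - V5 - A8 - M7 - 00: 9+22+9+14+9+31+29 = 123
00 - A2 - F8 - M7 - W9 - A8 - V5 - 00: 9+22+4+8+23+9+7 = 82
00 - A2 - F8 - M7 - W9 - V5 - A8 - 00: 9+22+4+8+14+9+2 = 68
… (352 more)
The minimum is 68.
One optimal route: 00 → A2 → F8 → M7 → W9 → V5 → A8 → 00 (or its reverse).

68 miles — the shortest possible round trip.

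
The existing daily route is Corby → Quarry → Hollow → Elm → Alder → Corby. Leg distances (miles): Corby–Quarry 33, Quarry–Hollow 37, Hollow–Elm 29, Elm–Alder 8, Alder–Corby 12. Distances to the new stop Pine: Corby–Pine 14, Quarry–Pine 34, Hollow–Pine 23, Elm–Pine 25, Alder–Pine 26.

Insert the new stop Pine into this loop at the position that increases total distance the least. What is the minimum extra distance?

Adding 15 miles by placing Pine on the Corby–Quarry leg.

Insertion cost between consecutive stops i–j is d(i,Pine) + d(Pine,j) − d(i,j):
  between Corby and Quarry: 14 + 34 − 33 = 15
  between Quarry and Hollow: 34 + 23 − 37 = 20
  between Hollow and Elm: 23 + 25 − 29 = 19
  between Elm and Alder: 25 + 26 − 8 = 43
  between Alder and Corby: 26 + 14 − 12 = 28
Cheapest insertion is between Corby and Quarry, adding 15.
New total = 119 + 15 = 134.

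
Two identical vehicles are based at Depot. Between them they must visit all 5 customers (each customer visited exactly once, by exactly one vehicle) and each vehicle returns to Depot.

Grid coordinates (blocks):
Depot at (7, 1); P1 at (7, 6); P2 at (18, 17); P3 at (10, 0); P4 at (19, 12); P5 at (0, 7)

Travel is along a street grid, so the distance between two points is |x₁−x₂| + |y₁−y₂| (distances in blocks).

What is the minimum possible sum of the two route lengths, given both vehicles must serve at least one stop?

Check every non-empty split of the stops between the two vehicles; for each half take its own optimal tour:
  {P1} + {P2, P3, P4, P5}: 10 + 72 = 82
  {P2} + {P1, P3, P4, P5}: 54 + 62 = 116
  {P1, P2} + {P3, P4, P5}: 54 + 62 = 116
  {P3} + {P1, P2, P4, P5}: 8 + 70 = 78
  {P1, P3} + {P2, P4, P5}: 18 + 70 = 88
  {P2, P3} + {P1, P4, P5}: 56 + 60 = 116
  … (15 splits in total)
Best: vehicle 1 Depot → P3 → Depot = 8; vehicle 2 Depot → P1 → P2 → P4 → P5 → Depot = 70; combined 78.

Minimum combined distance: 78 blocks.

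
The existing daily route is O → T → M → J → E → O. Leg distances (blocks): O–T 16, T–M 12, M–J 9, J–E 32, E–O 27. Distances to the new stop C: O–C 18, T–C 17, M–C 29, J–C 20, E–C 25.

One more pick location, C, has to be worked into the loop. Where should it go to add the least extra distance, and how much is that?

Insertion cost between consecutive stops i–j is d(i,C) + d(C,j) − d(i,j):
  between O and T: 18 + 17 − 16 = 19
  between T and M: 17 + 29 − 12 = 34
  between M and J: 29 + 20 − 9 = 40
  between J and E: 20 + 25 − 32 = 13
  between E and O: 25 + 18 − 27 = 16
Cheapest insertion is between J and E, adding 13.
New total = 96 + 13 = 109.

Minimum extra distance: 13 blocks, inserting C between J and E.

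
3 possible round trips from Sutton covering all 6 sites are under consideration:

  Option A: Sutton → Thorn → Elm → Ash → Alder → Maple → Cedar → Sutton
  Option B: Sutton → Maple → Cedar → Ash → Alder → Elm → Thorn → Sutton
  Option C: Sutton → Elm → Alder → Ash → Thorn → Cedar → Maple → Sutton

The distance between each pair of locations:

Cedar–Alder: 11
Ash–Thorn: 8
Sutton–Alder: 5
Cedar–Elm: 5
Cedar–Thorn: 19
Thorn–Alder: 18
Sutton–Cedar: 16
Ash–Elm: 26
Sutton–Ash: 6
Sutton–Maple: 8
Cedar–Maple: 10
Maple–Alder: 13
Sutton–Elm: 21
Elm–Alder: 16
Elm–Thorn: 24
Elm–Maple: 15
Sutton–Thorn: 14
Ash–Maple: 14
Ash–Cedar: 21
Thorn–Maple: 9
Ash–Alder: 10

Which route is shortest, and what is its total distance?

92 — Option C is the shortest.

Option A: 14 + 24 + 26 + 10 + 13 + 10 + 16 = 113
Option B: 8 + 10 + 21 + 10 + 16 + 24 + 14 = 103
Option C: 21 + 16 + 10 + 8 + 19 + 10 + 8 = 92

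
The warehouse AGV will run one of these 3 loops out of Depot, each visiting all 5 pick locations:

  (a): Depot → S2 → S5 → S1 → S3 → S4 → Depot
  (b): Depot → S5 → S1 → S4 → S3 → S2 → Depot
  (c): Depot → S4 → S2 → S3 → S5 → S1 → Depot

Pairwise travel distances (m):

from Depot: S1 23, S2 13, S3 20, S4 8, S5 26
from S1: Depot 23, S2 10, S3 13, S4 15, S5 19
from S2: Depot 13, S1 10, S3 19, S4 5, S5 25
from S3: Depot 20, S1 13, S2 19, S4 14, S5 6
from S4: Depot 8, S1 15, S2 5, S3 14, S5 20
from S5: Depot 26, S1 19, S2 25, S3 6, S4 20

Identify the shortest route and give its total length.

(a): 13 + 25 + 19 + 13 + 14 + 8 = 92
(b): 26 + 19 + 15 + 14 + 19 + 13 = 106
(c): 8 + 5 + 19 + 6 + 19 + 23 = 80

80 m — (c) is the shortest.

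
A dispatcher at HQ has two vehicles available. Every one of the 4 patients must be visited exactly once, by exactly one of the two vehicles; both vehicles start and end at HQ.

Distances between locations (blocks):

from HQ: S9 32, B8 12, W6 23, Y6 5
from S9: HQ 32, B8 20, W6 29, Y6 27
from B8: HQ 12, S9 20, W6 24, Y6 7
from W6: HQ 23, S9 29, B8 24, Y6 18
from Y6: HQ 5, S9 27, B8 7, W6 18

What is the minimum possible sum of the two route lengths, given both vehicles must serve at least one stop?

94 blocks — the smallest possible combined total.

There are 2^3 − 1 = 7 ways to divide the 4 stops into two non-empty groups. For each, the best each vehicle can do is its own shortest tour through its group:
  {S9} + {B8, W6, Y6}: 64 + 59 = 123
  {B8} + {S9, W6, Y6}: 24 + 84 = 108
  {S9, B8} + {W6, Y6}: 64 + 46 = 110
  {W6} + {S9, B8, Y6}: 46 + 64 = 110
  {S9, W6} + {B8, Y6}: 84 + 24 = 108
  {B8, W6} + {S9, Y6}: 59 + 64 = 123
  … (7 splits in total)
  {S9, B8, W6} + {Y6}: 84 + 10 = 94  ← best
Best: vehicle 1 HQ → B8 → S9 → W6 → HQ = 84; vehicle 2 HQ → Y6 → HQ = 10; combined 94.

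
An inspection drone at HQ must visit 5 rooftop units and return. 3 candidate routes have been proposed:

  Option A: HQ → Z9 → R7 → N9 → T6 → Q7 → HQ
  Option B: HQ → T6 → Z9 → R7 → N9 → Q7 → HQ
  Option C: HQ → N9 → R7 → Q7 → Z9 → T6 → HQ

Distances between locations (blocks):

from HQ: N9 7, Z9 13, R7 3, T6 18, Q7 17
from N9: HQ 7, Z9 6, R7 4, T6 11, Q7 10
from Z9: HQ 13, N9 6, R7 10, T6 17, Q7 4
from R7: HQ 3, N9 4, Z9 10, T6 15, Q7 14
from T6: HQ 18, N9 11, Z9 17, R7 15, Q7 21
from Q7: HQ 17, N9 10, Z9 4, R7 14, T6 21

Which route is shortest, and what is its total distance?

Option A: 13 + 10 + 4 + 11 + 21 + 17 = 76
Option B: 18 + 17 + 10 + 4 + 10 + 17 = 76
Option C: 7 + 4 + 14 + 4 + 17 + 18 = 64

Shortest is Option C, total 64 blocks.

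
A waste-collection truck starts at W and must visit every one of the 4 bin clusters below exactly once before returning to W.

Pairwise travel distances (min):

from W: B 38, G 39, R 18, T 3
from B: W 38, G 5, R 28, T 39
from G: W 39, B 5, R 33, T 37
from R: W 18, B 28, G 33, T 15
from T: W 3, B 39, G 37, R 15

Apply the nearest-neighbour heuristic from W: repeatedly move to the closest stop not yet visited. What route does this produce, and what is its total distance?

At W the remaining stops are T 3, R 18, B 38, G 39; go to T.
At T the remaining stops are R 15, G 37, B 39; go to R.
At R the remaining stops are B 28, G 33; go to B.
At B the remaining stops are G 5; go to G.
Return G→W: 39.
Total = 3 + 15 + 28 + 5 + 39 = 90.

90 min along W → T → R → B → G → W.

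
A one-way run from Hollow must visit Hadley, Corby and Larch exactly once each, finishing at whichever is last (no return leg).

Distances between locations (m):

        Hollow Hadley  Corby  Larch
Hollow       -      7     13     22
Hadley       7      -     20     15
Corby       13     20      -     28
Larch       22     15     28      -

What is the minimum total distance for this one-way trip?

Minimum one-way distance = 48 m.

There are 3! = 6 possible orderings.
Hollow → Hadley → Corby → Larch: 7+20+28 = 55
Hollow → Hadley → Larch → Corby: 7+15+28 = 50
Hollow → Corby → Hadley → Larch: 13+20+15 = 48
Hollow → Corby → Larch → Hadley: 13+28+15 = 56
Hollow → Larch → Hadley → Corby: 22+15+20 = 57
Hollow → Larch → Corby → Hadley: 22+28+20 = 70
The minimum is 48.
One shortest path: Hollow → Corby → Hadley → Larch.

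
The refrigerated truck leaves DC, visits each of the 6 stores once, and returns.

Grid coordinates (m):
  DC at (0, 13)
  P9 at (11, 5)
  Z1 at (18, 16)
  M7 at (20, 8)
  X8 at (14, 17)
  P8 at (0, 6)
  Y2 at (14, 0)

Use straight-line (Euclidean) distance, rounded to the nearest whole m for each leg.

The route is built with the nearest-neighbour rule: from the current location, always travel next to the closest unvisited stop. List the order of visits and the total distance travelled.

Total distance 61 m via the nearest-neighbour route DC → P8 → P9 → Y2 → M7 → Z1 → X8 → DC.

From DC: distances to unvisited — P8=7, P9=14, X8=15, Z1=18, Y2=19, M7=21. Nearest is P8 (7).
From P8: distances to unvisited — P9=11, Y2=15, X8=18, M7=20, Z1=21. Nearest is P9 (11).
From P9: distances to unvisited — Y2=6, M7=9, X8=12, Z1=13. Nearest is Y2 (6).
From Y2: distances to unvisited — M7=10, Z1=16, X8=17. Nearest is M7 (10).
From M7: distances to unvisited — Z1=8, X8=11. Nearest is Z1 (8).
From Z1: distances to unvisited — X8=4. Nearest is X8 (4).
Return X8→DC: 15.
Total = 7 + 11 + 6 + 10 + 8 + 4 + 15 = 61.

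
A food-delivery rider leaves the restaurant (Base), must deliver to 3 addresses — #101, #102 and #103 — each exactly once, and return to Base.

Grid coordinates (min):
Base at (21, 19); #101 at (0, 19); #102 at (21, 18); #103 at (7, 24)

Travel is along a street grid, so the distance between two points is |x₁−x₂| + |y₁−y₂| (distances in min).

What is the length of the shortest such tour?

Shortest round trip = 54 min.

Base - #101 - #102 - #103 - Base: 21+22+20+19 = 82
Base - #101 - #103 - #102 - Base: 21+12+20+1 = 54
Base - #102 - #101 - #103 - Base: 1+22+12+19 = 54
The minimum is 54.
One optimal route: Base → #101 → #103 → #102 → Base (or its reverse).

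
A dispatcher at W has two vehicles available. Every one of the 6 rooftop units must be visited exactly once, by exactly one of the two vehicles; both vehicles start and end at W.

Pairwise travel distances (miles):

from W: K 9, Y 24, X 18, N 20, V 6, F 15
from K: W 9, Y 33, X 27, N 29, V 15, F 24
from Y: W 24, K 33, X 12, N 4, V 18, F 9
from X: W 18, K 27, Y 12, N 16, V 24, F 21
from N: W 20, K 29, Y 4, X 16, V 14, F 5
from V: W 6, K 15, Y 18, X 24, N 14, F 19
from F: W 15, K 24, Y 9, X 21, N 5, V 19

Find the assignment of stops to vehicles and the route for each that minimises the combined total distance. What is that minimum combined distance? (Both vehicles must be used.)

Minimum combined distance: 82 miles.

There are 2^5 − 1 = 31 ways to divide the 6 stops into two non-empty groups. For each, the best each vehicle can do is its own shortest tour through its group:
  {K} + {Y, X, N, V, F}: 18 + 64 = 82
  {Y} + {K, X, N, V, F}: 48 + 82 = 130
  {K, Y} + {X, N, V, F}: 66 + 64 = 130
  {X} + {K, Y, N, V, F}: 36 + 66 = 102
  {K, X} + {Y, N, V, F}: 54 + 48 = 102
  {Y, X} + {K, N, V, F}: 54 + 58 = 112
  … (31 splits in total)
Best: vehicle 1 W → K → W = 18; vehicle 2 W → X → Y → N → F → V → W = 64; combined 82.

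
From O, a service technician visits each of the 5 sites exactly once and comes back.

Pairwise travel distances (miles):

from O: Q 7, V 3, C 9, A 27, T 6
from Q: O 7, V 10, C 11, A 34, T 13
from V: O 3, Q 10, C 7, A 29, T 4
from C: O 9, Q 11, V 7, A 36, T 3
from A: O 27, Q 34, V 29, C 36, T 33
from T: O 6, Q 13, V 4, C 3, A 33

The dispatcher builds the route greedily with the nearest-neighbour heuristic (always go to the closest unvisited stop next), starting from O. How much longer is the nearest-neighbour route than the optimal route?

O: V=3, T=6, Q=7, C=9, A=27 ⇒ V
V: T=4, C=7, Q=10, A=29 ⇒ T
T: C=3, Q=13, A=33 ⇒ C
C: Q=11, A=36 ⇒ Q
Q: A=34 ⇒ A
NN route O → V → T → C → Q → A → O costs 82.
Optimal: O → Q → C → T → V → A → O costs 81 (by enumerating all 60 distinct tours).
Excess = 82 − 81 = 1.

Excess over optimum: 1 miles.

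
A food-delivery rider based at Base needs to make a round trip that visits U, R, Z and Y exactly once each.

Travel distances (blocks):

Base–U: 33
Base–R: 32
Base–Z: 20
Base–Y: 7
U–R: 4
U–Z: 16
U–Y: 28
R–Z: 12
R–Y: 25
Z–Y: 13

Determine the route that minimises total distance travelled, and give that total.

There are 12 distinct closed tours to check (reversals are equivalent).
Base → U → R → Z → Y → Base: 33+4+12+13+7 = 69
Base → U → R → Y → Z → Base: 33+4+25+13+20 = 95
Base → U → Z → R → Y → Base: 33+16+12+25+7 = 93
Base → U → Z → Y → R → Base: 33+16+13+25+32 = 119
Base → U → Y → R → Z → Base: 33+28+25+12+20 = 118
Base → U → Y → Z → R → Base: 33+28+13+12+32 = 118
Base → R → U → Z → Y → Base: 32+4+16+13+7 = 72
Base → R → U → Y → Z → Base: 32+4+28+13+20 = 97
Base → R → Z → U → Y → Base: 32+12+16+28+7 = 95
Base → R → Y → U → Z → Base: 32+25+28+16+20 = 121
Base → Z → U → R → Y → Base: 20+16+4+25+7 = 72
Base → Z → R → U → Y → Base: 20+12+4+28+7 = 71
The minimum is 69.
One optimal route: Base → U → R → Z → Y → Base (or its reverse).

Minimum total distance: 69 blocks.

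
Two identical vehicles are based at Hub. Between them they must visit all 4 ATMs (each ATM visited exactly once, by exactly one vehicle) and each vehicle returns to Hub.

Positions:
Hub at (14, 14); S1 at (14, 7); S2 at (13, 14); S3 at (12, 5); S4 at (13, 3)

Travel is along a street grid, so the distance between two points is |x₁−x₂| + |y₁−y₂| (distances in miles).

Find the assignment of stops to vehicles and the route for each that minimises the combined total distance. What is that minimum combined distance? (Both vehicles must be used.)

Check every non-empty split of the stops between the two vehicles; for each half take its own optimal tour:
  {S1} + {S2, S3, S4}: 14 + 26 = 40
  {S2} + {S1, S3, S4}: 2 + 26 = 28
  {S1, S2} + {S3, S4}: 16 + 26 = 42
  {S3} + {S1, S2, S4}: 22 + 24 = 46
  {S1, S3} + {S2, S4}: 22 + 24 = 46
  {S2, S3} + {S1, S4}: 22 + 24 = 46
  … (7 splits in total)
Best: vehicle 1 Hub → S2 → Hub = 2; vehicle 2 Hub → S1 → S3 → S4 → Hub = 26; combined 28.

28 miles — the smallest possible combined total.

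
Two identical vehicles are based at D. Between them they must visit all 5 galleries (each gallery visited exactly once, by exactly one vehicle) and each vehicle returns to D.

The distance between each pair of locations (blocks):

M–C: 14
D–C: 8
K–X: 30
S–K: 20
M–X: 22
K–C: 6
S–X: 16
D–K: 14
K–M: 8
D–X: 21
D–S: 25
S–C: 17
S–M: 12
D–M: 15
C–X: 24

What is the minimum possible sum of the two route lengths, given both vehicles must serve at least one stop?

Try each way of splitting the stops between the two vehicles (each non-empty) and, for each split, find the best tour for each vehicle:
  {S} + {K, M, C, X}: 50 + 65 = 115
  {K} + {S, M, C, X}: 28 + 71 = 99
  {S, K} + {M, C, X}: 59 + 65 = 124
  {M} + {S, K, C, X}: 30 + 71 = 101
  {S, M} + {K, C, X}: 52 + 65 = 117
  {K, M} + {S, C, X}: 37 + 62 = 99
  … (15 splits in total)
  {C} + {S, K, M, X}: 16 + 71 = 87  ← best
Best: vehicle 1 D → C → D = 16; vehicle 2 D → K → M → S → X → D = 71; combined 87.

Minimum combined distance: 87 blocks.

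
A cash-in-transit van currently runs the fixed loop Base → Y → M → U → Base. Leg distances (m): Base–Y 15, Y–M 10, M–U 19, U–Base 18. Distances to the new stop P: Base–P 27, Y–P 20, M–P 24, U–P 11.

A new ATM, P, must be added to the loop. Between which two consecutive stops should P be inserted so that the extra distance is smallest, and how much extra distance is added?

+16 m — insert P between M and U.

Insertion cost between consecutive stops i–j is d(i,P) + d(P,j) − d(i,j):
  between Base and Y: 27 + 20 − 15 = 32
  between Y and M: 20 + 24 − 10 = 34
  between M and U: 24 + 11 − 19 = 16
  between U and Base: 11 + 27 − 18 = 20
Cheapest insertion is between M and U, adding 16.
New total = 62 + 16 = 78.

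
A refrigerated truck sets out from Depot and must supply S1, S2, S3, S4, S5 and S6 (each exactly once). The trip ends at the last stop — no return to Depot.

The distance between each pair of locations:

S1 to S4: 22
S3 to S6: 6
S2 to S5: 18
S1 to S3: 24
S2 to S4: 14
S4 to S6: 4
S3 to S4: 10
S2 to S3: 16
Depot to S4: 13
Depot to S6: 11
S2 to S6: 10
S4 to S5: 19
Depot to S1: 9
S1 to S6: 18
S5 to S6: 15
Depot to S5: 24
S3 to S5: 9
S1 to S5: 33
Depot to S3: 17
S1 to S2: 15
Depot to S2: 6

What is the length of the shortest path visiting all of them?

Minimum one-way distance = 57.

There are 6! = 720 possible orderings.
Depot - S1 - S2 - S3 - S4 - S5 - S6: 9+15+16+10+19+15 = 84
Depot - S1 - S2 - S3 - S4 - S6 - S5: 9+15+16+10+4+15 = 69
Depot - S1 - S2 - S3 - S5 - S4 - S6: 9+15+16+9+19+4 = 72
Depot - S1 - S2 - S3 - S5 - S6 - S4: 9+15+16+9+15+4 = 68
Depot - S1 - S2 - S3 - S6 - S4 - S5: 9+15+16+6+4+19 = 69
Depot - S1 - S2 - S3 - S6 - S5 - S4: 9+15+16+6+15+19 = 80
Depot - S1 - S2 - S4 - S3 - S5 - S6: 9+15+14+10+9+15 = 72
Depot - S1 - S2 - S4 - S3 - S6 - S5: 9+15+14+10+6+15 = 69
… (712 more)
Depot - S1 - S2 - S4 - S6 - S3 - S5: 9+15+14+4+6+9 = 57  ← best
The minimum is 57.
One shortest path: Depot → S1 → S2 → S4 → S6 → S3 → S5.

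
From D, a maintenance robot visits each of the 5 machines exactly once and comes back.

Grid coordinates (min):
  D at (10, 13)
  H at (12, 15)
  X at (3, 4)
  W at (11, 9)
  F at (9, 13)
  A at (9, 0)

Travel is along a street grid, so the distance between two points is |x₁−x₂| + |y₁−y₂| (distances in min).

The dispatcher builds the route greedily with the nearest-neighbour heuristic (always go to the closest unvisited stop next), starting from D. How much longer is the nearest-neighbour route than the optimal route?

From D: F=1, H=4, W=5, A=14, X=16 → choose F (1).
From F: H=5, W=6, A=13, X=15 → choose H (5).
From H: W=7, A=18, X=20 → choose W (7).
From W: A=11, X=13 → choose A (11).
From A: X=10 → choose X (10).
NN route D → F → H → W → A → X → D costs 50.
Optimal: D → H → W → X → A → F → D costs 48 (by enumerating all 60 distinct tours).
Excess = 50 − 48 = 2.

2 min longer than the optimal tour.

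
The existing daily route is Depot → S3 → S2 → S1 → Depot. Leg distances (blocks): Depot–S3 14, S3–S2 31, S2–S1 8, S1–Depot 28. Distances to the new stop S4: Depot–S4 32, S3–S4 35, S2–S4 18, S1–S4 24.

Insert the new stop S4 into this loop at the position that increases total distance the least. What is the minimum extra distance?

Insertion cost between consecutive stops i–j is d(i,S4) + d(S4,j) − d(i,j):
  between Depot and S3: 32 + 35 − 14 = 53
  between S3 and S2: 35 + 18 − 31 = 22
  between S2 and S1: 18 + 24 − 8 = 34
  between S1 and Depot: 24 + 32 − 28 = 28
Cheapest insertion is between S3 and S2, adding 22.
New total = 81 + 22 = 103.

+22 blocks — insert S4 between S3 and S2.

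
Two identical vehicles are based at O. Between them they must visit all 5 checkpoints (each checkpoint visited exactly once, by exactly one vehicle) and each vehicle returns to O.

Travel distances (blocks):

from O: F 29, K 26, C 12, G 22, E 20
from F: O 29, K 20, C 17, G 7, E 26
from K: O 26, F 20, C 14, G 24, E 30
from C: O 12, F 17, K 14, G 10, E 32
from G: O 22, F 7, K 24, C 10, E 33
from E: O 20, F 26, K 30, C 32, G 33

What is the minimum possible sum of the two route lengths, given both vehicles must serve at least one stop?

There are 2^4 − 1 = 15 ways to divide the 5 stops into two non-empty groups. For each, the best each vehicle can do is its own shortest tour through its group:
  {F} + {K, C, G, E}: 58 + 96 = 154
  {K} + {F, C, G, E}: 52 + 75 = 127
  {F, K} + {C, G, E}: 75 + 75 = 150
  {C} + {F, K, G, E}: 24 + 99 = 123
  {F, C} + {K, G, E}: 58 + 96 = 154
  {K, C} + {F, G, E}: 52 + 75 = 127
  … (15 splits in total)
  {F, K, C, G} + {E}: 75 + 40 = 115  ← best
Best: vehicle 1 O → K → F → G → C → O = 75; vehicle 2 O → E → O = 40; combined 115.

Minimum combined distance: 115 blocks.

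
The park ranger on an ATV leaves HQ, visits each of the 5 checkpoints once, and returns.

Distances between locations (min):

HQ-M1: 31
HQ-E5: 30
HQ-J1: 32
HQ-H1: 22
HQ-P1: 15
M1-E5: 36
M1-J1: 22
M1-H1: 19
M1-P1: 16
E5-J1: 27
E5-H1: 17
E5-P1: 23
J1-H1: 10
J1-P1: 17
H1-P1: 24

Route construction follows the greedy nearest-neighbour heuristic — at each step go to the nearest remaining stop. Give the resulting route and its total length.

From HQ: distances to unvisited — P1=15, H1=22, E5=30, M1=31, J1=32. Nearest is P1 (15).
From P1: distances to unvisited — M1=16, J1=17, E5=23, H1=24. Nearest is M1 (16).
From M1: distances to unvisited — H1=19, J1=22, E5=36. Nearest is H1 (19).
From H1: distances to unvisited — J1=10, E5=17. Nearest is J1 (10).
From J1: distances to unvisited — E5=27. Nearest is E5 (27).
Return E5→HQ: 30.
Total = 15 + 16 + 19 + 10 + 27 + 30 = 117.

117 min along HQ → P1 → M1 → H1 → J1 → E5 → HQ.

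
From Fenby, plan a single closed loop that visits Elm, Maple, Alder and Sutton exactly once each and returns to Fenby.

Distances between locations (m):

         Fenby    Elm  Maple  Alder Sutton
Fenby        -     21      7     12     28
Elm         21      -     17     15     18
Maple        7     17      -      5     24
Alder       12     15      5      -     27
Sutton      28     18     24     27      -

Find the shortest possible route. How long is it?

There are 12 distinct closed tours to check (reversals are equivalent).
Fenby - Elm - Maple - Alder - Sutton - Fenby: 21+17+5+27+28 = 98
Fenby - Elm - Maple - Sutton - Alder - Fenby: 21+17+24+27+12 = 101
Fenby - Elm - Alder - Maple - Sutton - Fenby: 21+15+5+24+28 = 93
Fenby - Elm - Alder - Sutton - Maple - Fenby: 21+15+27+24+7 = 94
Fenby - Elm - Sutton - Maple - Alder - Fenby: 21+18+24+5+12 = 80
Fenby - Elm - Sutton - Alder - Maple - Fenby: 21+18+27+5+7 = 78
Fenby - Maple - Elm - Alder - Sutton - Fenby: 7+17+15+27+28 = 94
Fenby - Maple - Elm - Sutton - Alder - Fenby: 7+17+18+27+12 = 81
Fenby - Maple - Alder - Elm - Sutton - Fenby: 7+5+15+18+28 = 73
Fenby - Maple - Sutton - Elm - Alder - Fenby: 7+24+18+15+12 = 76
Fenby - Alder - Elm - Maple - Sutton - Fenby: 12+15+17+24+28 = 96
Fenby - Alder - Maple - Elm - Sutton - Fenby: 12+5+17+18+28 = 80
The minimum is 73.
One optimal route: Fenby → Maple → Alder → Elm → Sutton → Fenby (or its reverse).

Shortest round trip = 73 m.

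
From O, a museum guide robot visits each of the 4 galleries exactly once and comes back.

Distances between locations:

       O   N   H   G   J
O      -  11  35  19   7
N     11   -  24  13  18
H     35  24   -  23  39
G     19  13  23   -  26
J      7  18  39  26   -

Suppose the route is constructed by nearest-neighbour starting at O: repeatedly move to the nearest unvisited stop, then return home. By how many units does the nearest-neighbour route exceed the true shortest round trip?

O: J=7, N=11, G=19, H=35 ⇒ J
J: N=18, G=26, H=39 ⇒ N
N: G=13, H=24 ⇒ G
G: H=23 ⇒ H
NN route O → J → N → G → H → O costs 96.
Optimal: O → N → H → G → J → O costs 91 (by enumerating all 12 distinct tours).
Excess = 96 − 91 = 5.

5 longer than the optimal tour.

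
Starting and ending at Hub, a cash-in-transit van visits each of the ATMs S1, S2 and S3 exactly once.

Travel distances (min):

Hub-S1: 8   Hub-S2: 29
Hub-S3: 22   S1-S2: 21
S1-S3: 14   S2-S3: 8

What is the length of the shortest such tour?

Shortest round trip = 59 min.

With 3 stops there are 3!/2 = 3 distinct round trips (a route and its reverse cost the same).
Hub→S1→S2→S3→Hub: 8+21+8+22 = 59
Hub→S1→S3→S2→Hub: 8+14+8+29 = 59
Hub→S2→S1→S3→Hub: 29+21+14+22 = 86
The minimum is 59.
One optimal route: Hub → S1 → S2 → S3 → Hub (or its reverse).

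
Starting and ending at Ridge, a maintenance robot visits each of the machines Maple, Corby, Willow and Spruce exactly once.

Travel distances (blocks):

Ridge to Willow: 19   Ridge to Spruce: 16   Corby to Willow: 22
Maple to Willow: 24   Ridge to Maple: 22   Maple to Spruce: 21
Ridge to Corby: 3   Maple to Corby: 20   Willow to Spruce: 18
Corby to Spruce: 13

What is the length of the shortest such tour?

With 4 stops there are 4!/2 = 12 distinct round trips (a route and its reverse cost the same).
Ridge→Maple→Corby→Willow→Spruce→Ridge: 22+20+22+18+16 = 98
Ridge→Maple→Corby→Spruce→Willow→Ridge: 22+20+13+18+19 = 92
Ridge→Maple→Willow→Corby→Spruce→Ridge: 22+24+22+13+16 = 97
Ridge→Maple→Willow→Spruce→Corby→Ridge: 22+24+18+13+3 = 80
Ridge→Maple→Spruce→Corby→Willow→Ridge: 22+21+13+22+19 = 97
Ridge→Maple→Spruce→Willow→Corby→Ridge: 22+21+18+22+3 = 86
Ridge→Corby→Maple→Willow→Spruce→Ridge: 3+20+24+18+16 = 81
Ridge→Corby→Maple→Spruce→Willow→Ridge: 3+20+21+18+19 = 81
Ridge→Corby→Willow→Maple→Spruce→Ridge: 3+22+24+21+16 = 86
Ridge→Corby→Spruce→Maple→Willow→Ridge: 3+13+21+24+19 = 80
Ridge→Willow→Maple→Corby→Spruce→Ridge: 19+24+20+13+16 = 92
Ridge→Willow→Corby→Maple→Spruce→Ridge: 19+22+20+21+16 = 98
The minimum is 80.
One optimal route: Ridge → Maple → Willow → Spruce → Corby → Ridge (or its reverse).

Minimum total distance: 80 blocks.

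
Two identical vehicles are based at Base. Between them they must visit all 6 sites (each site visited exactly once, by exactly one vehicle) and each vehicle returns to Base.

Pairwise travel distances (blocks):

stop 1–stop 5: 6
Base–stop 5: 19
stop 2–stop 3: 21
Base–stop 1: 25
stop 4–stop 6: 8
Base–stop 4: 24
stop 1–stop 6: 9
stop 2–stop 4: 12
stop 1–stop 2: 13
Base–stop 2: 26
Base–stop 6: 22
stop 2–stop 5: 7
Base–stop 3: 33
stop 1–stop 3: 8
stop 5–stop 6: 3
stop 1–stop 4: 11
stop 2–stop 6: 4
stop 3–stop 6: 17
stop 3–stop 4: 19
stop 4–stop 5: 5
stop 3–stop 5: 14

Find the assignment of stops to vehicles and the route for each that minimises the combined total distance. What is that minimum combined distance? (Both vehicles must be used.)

Minimum combined distance: 128 blocks.

There are 2^5 − 1 = 31 ways to divide the 6 stops into two non-empty groups. For each, the best each vehicle can do is its own shortest tour through its group:
  {stop 1} + {stop 2, stop 3, stop 4, stop 5, stop 6}: 50 + 90 = 140
  {stop 2} + {stop 1, stop 3, stop 4, stop 5, stop 6}: 52 + 82 = 134
  {stop 1, stop 2} + {stop 3, stop 4, stop 5, stop 6}: 64 + 82 = 146
  {stop 3} + {stop 1, stop 2, stop 4, stop 5, stop 6}: 66 + 74 = 140
  {stop 1, stop 3} + {stop 2, stop 4, stop 5, stop 6}: 66 + 62 = 128
  {stop 2, stop 3} + {stop 1, stop 4, stop 5, stop 6}: 80 + 66 = 146
  … (31 splits in total)
Best: vehicle 1 Base → stop 1 → stop 3 → Base = 66; vehicle 2 Base → stop 2 → stop 6 → stop 4 → stop 5 → Base = 62; combined 128.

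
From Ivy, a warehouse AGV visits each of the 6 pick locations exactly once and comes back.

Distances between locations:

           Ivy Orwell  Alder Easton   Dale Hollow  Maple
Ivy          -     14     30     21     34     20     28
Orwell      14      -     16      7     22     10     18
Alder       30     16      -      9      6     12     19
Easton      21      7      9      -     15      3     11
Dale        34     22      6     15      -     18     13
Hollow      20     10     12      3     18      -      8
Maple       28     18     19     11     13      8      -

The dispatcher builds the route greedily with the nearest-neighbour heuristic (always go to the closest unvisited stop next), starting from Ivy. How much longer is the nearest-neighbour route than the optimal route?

Ivy: Orwell=14, Hollow=20, Easton=21, Maple=28, Alder=30, Dale=34 ⇒ Orwell
Orwell: Easton=7, Hollow=10, Alder=16, Maple=18, Dale=22 ⇒ Easton
Easton: Hollow=3, Alder=9, Maple=11, Dale=15 ⇒ Hollow
Hollow: Maple=8, Alder=12, Dale=18 ⇒ Maple
Maple: Dale=13, Alder=19 ⇒ Dale
Dale: Alder=6 ⇒ Alder
NN route Ivy → Orwell → Easton → Hollow → Maple → Dale → Alder → Ivy costs 81.
Optimal: Ivy → Orwell → Easton → Alder → Dale → Maple → Hollow → Ivy costs 77 (by enumerating all 360 distinct tours).
Excess = 81 − 77 = 4.

The nearest-neighbour route is 4 longer than optimal.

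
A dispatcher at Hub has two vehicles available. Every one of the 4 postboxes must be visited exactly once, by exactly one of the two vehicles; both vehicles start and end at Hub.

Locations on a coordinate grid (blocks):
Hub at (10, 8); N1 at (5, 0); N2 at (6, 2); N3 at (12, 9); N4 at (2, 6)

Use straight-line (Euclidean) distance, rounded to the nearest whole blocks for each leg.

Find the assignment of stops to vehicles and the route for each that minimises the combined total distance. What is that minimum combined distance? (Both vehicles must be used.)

Try each way of splitting the stops between the two vehicles (each non-empty) and, for each split, find the best tour for each vehicle:
  {N1} + {N2, N3, N4}: 18 + 25 = 43
  {N2} + {N1, N3, N4}: 14 + 28 = 42
  {N1, N2} + {N3, N4}: 18 + 20 = 38
  {N3} + {N1, N2, N4}: 4 + 24 = 28
  {N1, N3} + {N2, N4}: 22 + 21 = 43
  {N2, N3} + {N1, N4}: 18 + 24 = 42
  … (7 splits in total)
Best: vehicle 1 Hub → N3 → Hub = 4; vehicle 2 Hub → N2 → N1 → N4 → Hub = 24; combined 28.

28 blocks — the smallest possible combined total.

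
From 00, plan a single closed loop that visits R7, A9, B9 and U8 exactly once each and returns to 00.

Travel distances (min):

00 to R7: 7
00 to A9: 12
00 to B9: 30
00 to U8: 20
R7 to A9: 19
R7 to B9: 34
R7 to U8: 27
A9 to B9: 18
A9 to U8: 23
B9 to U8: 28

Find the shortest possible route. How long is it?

00-R7-A9-B9-U8-00: 7+19+18+28+20 = 92
00-R7-A9-U8-B9-00: 7+19+23+28+30 = 107
00-R7-B9-A9-U8-00: 7+34+18+23+20 = 102
00-R7-B9-U8-A9-00: 7+34+28+23+12 = 104
00-R7-U8-A9-B9-00: 7+27+23+18+30 = 105
00-R7-U8-B9-A9-00: 7+27+28+18+12 = 92
00-A9-R7-B9-U8-00: 12+19+34+28+20 = 113
00-A9-R7-U8-B9-00: 12+19+27+28+30 = 116
00-A9-B9-R7-U8-00: 12+18+34+27+20 = 111
00-A9-U8-R7-B9-00: 12+23+27+34+30 = 126
00-B9-R7-A9-U8-00: 30+34+19+23+20 = 126
00-B9-A9-R7-U8-00: 30+18+19+27+20 = 114
The minimum is 92.
One optimal route: 00 → R7 → A9 → B9 → U8 → 00 (or its reverse).

Shortest round trip = 92 min.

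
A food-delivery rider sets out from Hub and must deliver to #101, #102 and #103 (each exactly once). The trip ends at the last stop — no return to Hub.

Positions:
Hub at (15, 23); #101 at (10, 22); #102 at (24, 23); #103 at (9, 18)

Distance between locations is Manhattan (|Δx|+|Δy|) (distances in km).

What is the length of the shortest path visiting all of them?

There are 3! = 6 possible orderings.
Hub - #101 - #102 - #103: 6+15+20 = 41
Hub - #101 - #103 - #102: 6+5+20 = 31
Hub - #102 - #101 - #103: 9+15+5 = 29
Hub - #102 - #103 - #101: 9+20+5 = 34
Hub - #103 - #101 - #102: 11+5+15 = 31
Hub - #103 - #102 - #101: 11+20+15 = 46
The minimum is 29.
One shortest path: Hub → #102 → #101 → #103.

29 km — the minimum one-way total.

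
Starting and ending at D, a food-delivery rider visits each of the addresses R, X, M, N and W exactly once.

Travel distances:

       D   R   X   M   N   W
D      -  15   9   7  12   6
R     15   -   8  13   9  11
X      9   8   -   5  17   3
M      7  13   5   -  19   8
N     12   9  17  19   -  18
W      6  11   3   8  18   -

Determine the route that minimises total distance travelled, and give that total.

D - R - X - M - N - W - D: 15+8+5+19+18+6 = 71
D - R - X - M - W - N - D: 15+8+5+8+18+12 = 66
D - R - X - N - M - W - D: 15+8+17+19+8+6 = 73
D - R - X - N - W - M - D: 15+8+17+18+8+7 = 73
D - R - X - W - M - N - D: 15+8+3+8+19+12 = 65
D - R - X - W - N - M - D: 15+8+3+18+19+7 = 70
D - R - M - X - N - W - D: 15+13+5+17+18+6 = 74
D - R - M - X - W - N - D: 15+13+5+3+18+12 = 66
D - R - M - N - X - W - D: 15+13+19+17+3+6 = 73
D - R - M - N - W - X - D: 15+13+19+18+3+9 = 77
D - R - M - W - X - N - D: 15+13+8+3+17+12 = 68
D - R - M - W - N - X - D: 15+13+8+18+17+9 = 80
D - R - N - X - M - W - D: 15+9+17+5+8+6 = 60
D - R - N - X - W - M - D: 15+9+17+3+8+7 = 59
… (46 more)
D - M - X - W - R - N - D: 7+5+3+11+9+12 = 47  ← best
The minimum is 47.
One optimal route: D → M → X → W → R → N → D (or its reverse).

Minimum total distance: 47.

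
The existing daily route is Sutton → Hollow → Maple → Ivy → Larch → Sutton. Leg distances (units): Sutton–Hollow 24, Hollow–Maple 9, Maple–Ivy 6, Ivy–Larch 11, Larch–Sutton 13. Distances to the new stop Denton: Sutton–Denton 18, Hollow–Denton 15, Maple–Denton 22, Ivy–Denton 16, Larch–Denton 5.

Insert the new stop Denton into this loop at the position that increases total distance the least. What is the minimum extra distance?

Adding 9 by placing Denton on the Sutton–Hollow leg.

Insertion cost between consecutive stops i–j is d(i,Denton) + d(Denton,j) − d(i,j):
  between Sutton and Hollow: 18 + 15 − 24 = 9
  between Hollow and Maple: 15 + 22 − 9 = 28
  between Maple and Ivy: 22 + 16 − 6 = 32
  between Ivy and Larch: 16 + 5 − 11 = 10
  between Larch and Sutton: 5 + 18 − 13 = 10
Cheapest insertion is between Sutton and Hollow, adding 9.
New total = 63 + 9 = 72.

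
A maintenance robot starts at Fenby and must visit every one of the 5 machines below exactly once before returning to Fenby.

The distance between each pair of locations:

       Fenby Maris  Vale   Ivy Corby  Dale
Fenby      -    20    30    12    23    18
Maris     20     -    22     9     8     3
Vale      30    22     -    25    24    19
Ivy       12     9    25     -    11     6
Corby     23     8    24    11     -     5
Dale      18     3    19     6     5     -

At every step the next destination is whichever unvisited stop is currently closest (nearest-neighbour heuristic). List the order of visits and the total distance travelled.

Total distance 83 via the nearest-neighbour route Fenby → Ivy → Dale → Maris → Corby → Vale → Fenby.

From Fenby: distances to unvisited — Ivy=12, Dale=18, Maris=20, Corby=23, Vale=30. Nearest is Ivy (12).
From Ivy: distances to unvisited — Dale=6, Maris=9, Corby=11, Vale=25. Nearest is Dale (6).
From Dale: distances to unvisited — Maris=3, Corby=5, Vale=19. Nearest is Maris (3).
From Maris: distances to unvisited — Corby=8, Vale=22. Nearest is Corby (8).
From Corby: distances to unvisited — Vale=24. Nearest is Vale (24).
Return Vale→Fenby: 30.
Total = 12 + 6 + 3 + 8 + 24 + 30 = 83.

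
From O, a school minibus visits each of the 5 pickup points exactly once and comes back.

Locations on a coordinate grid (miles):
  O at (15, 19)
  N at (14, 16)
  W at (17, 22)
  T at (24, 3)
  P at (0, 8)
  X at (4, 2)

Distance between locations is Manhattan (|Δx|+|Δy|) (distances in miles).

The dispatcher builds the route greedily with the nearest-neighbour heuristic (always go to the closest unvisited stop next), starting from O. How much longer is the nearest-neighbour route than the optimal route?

From O: N=4, W=5, T=25, P=26, X=28 → choose N (4).
From N: W=9, P=22, T=23, X=24 → choose W (9).
From W: T=26, P=31, X=33 → choose T (26).
From T: X=21, P=29 → choose X (21).
From X: P=10 → choose P (10).
NN route O → N → W → T → X → P → O costs 96.
Optimal: O → N → P → X → T → W → O costs 88 (by enumerating all 60 distinct tours).
Excess = 96 − 88 = 8.

Excess over optimum: 8 miles.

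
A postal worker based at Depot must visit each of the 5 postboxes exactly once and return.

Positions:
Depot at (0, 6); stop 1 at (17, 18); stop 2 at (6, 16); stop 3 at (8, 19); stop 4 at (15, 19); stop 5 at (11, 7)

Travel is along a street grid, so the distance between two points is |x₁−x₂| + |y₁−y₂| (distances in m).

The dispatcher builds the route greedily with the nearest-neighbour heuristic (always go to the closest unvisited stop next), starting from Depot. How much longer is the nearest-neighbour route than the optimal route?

Excess over optimum: 10 m.

Depot: stop 5=12, stop 2=16, stop 3=21, stop 4=28, stop 1=29 ⇒ stop 5
stop 5: stop 2=14, stop 3=15, stop 4=16, stop 1=17 ⇒ stop 2
stop 2: stop 3=5, stop 4=12, stop 1=13 ⇒ stop 3
stop 3: stop 4=7, stop 1=10 ⇒ stop 4
stop 4: stop 1=3 ⇒ stop 1
NN route Depot → stop 5 → stop 2 → stop 3 → stop 4 → stop 1 → Depot costs 70.
Optimal: Depot → stop 2 → stop 3 → stop 4 → stop 1 → stop 5 → Depot costs 60 (by enumerating all 60 distinct tours).
Excess = 70 − 60 = 10.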